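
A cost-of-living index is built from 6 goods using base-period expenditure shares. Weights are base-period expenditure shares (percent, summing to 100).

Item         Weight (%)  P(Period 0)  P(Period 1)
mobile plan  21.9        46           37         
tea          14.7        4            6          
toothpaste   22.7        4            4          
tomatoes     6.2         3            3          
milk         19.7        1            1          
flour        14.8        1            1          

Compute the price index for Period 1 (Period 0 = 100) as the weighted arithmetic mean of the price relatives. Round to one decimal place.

mobile plan: 21.9 × (37/46) = 21.9 × 0.804348 = 17.6152
tea: 14.7 × (6/4) = 14.7 × 1.500000 = 22.0500
toothpaste: 22.7 × (4/4) = 22.7 × 1.000000 = 22.7000
tomatoes: 6.2 × (3/3) = 6.2 × 1.000000 = 6.2000
milk: 19.7 × (1/1) = 19.7 × 1.000000 = 19.7000
flour: 14.8 × (1/1) = 14.8 × 1.000000 = 14.8000
Index = Σ wᵢ·(p₁ᵢ/p₀ᵢ) = 17.6152 + 22.0500 + 22.7000 + 6.2000 + 19.7000 + 14.8000 = 103.0652

103.1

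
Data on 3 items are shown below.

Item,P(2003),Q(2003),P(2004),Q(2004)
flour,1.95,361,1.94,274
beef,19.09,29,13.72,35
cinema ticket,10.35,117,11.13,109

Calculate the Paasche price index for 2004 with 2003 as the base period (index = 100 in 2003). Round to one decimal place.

95.5

Paasche price index uses current-period quantities as weights.
ΣP(2004)·Q(2004) = 1.94×274 + 13.72×35 + 11.13×109 = 531.56 + 480.2 + 1213.17 = 2224.93
ΣP(2003)·Q(2004) = 1.95×274 + 19.09×35 + 10.35×109 = 534.3 + 668.15 + 1128.15 = 2330.6
Index = 2224.93 / 2330.6 × 100 = 95.4660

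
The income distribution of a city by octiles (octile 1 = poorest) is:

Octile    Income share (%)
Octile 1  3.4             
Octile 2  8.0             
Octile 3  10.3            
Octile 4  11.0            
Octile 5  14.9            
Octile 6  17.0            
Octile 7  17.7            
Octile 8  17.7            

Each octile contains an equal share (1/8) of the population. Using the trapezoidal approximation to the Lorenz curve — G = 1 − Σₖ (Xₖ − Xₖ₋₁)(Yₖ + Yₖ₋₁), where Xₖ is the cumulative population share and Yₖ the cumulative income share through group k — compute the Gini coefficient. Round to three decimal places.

0.216

Cumulative income shares Yₖ: 0.0340, 0.1140, 0.2170, 0.3270, 0.4760, 0.6460, 0.8230, 1.0000
Σ (Xₖ−Xₖ₋₁)(Yₖ+Yₖ₋₁) = (1/8)(0.0340+0.0000) + (1/8)(0.1140+0.0340) + (1/8)(0.2170+0.1140) + (1/8)(0.3270+0.2170) + (1/8)(0.4760+0.3270) + (1/8)(0.6460+0.4760) + (1/8)(0.8230+0.6460) + (1/8)(1.0000+0.8230)
  = 0.0043 + 0.0185 + 0.0414 + 0.0680 + 0.1004 + 0.1402 + 0.1836 + 0.2279 = 0.7843
G = 1 − 0.7843 = 0.2157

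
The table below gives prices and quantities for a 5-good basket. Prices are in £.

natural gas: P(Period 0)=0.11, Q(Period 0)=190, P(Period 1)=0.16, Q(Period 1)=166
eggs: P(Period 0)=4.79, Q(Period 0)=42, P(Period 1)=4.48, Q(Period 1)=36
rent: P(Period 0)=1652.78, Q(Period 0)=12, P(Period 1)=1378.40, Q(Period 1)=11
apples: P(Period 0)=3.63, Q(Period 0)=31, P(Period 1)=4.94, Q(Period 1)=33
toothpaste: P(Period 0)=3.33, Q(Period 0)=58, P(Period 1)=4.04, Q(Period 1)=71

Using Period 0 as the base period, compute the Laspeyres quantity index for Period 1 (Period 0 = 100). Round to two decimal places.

91.98

Laspeyres quantity index uses base-period prices as weights.
ΣP(Period 0)·Q(Period 1) = 0.11×166 + 4.79×36 + 1652.78×11 + 3.63×33 + 3.33×71 = 18.26 + 172.44 + 18180.58 + 119.79 + 236.43 = 18727.5
ΣP(Period 0)·Q(Period 0) = 0.11×190 + 4.79×42 + 1652.78×12 + 3.63×31 + 3.33×58 = 20.9 + 201.18 + 19833.36 + 112.53 + 193.14 = 20361.11
Index = 18727.5 / 20361.11 × 100 = 91.9768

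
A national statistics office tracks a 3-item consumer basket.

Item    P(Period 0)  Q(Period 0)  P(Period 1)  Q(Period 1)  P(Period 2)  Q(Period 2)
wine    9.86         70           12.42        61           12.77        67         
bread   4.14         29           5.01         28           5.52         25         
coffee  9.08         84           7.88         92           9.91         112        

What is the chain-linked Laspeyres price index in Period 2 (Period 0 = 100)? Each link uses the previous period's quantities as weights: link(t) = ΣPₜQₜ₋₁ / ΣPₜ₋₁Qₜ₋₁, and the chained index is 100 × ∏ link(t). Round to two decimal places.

Link Period 0→Period 1:
ΣP(Period 1)Q(Period 0) = 12.42×70 + 5.01×29 + 7.88×84 = 869.4 + 145.29 + 661.92 = 1676.61
ΣP(Period 0)Q(Period 0) = 9.86×70 + 4.14×29 + 9.08×84 = 690.2 + 120.06 + 762.72 = 1572.98
link = 1676.61/1572.98 = 1.065881
Link Period 1→Period 2:
ΣP(Period 2)Q(Period 1) = 12.77×61 + 5.52×28 + 9.91×92 = 778.97 + 154.56 + 911.72 = 1845.25
ΣP(Period 1)Q(Period 1) = 12.42×61 + 5.01×28 + 7.88×92 = 757.62 + 140.28 + 724.96 = 1622.86
link = 1845.25/1622.86 = 1.137036
Chained index = 100 × 1.065881 × 1.137036 = 121.1945

121.19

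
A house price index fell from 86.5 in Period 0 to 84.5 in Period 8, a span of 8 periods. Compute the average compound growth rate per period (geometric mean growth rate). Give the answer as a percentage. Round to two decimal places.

Growth factor = (84.5/86.5)^(1/8) = (0.976879)^(1/8) = 0.997080
Growth rate = 0.997080 − 1 = -0.002920 = -0.2920%

-0.29%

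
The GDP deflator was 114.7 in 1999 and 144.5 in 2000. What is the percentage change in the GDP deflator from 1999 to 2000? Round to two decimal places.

25.98%

Change = (144.5 − 114.7) / 114.7 × 100
       = 29.8 / 114.7 × 100 = 25.9808%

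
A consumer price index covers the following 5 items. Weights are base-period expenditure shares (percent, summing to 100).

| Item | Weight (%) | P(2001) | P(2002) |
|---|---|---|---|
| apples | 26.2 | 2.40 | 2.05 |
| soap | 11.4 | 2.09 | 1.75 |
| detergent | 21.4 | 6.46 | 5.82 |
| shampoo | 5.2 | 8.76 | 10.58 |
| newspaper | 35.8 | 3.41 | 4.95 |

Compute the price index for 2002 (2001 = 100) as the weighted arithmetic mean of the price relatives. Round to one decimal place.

apples: 26.2 × (2.05/2.40) = 26.2 × 0.854167 = 22.3792
soap: 11.4 × (1.75/2.09) = 11.4 × 0.837321 = 9.5455
detergent: 21.4 × (5.82/6.46) = 21.4 × 0.900929 = 19.2799
shampoo: 5.2 × (10.58/8.76) = 5.2 × 1.207763 = 6.2804
newspaper: 35.8 × (4.95/3.41) = 35.8 × 1.451613 = 51.9677
Index = Σ wᵢ·(p₁ᵢ/p₀ᵢ) = 22.3792 + 9.5455 + 19.2799 + 6.2804 + 51.9677 = 109.4526

109.5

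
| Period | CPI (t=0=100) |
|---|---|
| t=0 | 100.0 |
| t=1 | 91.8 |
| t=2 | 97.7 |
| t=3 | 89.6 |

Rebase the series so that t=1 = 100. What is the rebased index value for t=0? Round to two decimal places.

108.93

Rebased(t=0) = 100.0 / 91.8 × 100 = 108.9325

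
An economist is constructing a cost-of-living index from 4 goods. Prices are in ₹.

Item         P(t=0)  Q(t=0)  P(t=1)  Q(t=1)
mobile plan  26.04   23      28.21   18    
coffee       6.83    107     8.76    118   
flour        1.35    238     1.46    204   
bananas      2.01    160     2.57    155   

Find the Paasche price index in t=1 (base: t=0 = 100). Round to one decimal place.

Paasche price index uses current-period quantities as weights.
ΣP(t=1)·Q(t=1) = 28.21×18 + 8.76×118 + 1.46×204 + 2.57×155 = 507.78 + 1033.68 + 297.84 + 398.35 = 2237.65
ΣP(t=0)·Q(t=1) = 26.04×18 + 6.83×118 + 1.35×204 + 2.01×155 = 468.72 + 805.94 + 275.4 + 311.55 = 1861.61
Index = 2237.65 / 1861.61 × 100 = 120.1997

120.2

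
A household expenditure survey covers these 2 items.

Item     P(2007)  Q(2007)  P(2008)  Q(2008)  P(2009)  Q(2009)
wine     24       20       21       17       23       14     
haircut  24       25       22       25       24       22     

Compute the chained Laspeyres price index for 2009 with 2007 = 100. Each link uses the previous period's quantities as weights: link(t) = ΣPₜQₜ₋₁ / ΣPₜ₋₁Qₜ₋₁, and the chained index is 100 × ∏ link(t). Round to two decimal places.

Link 2007→2008:
ΣP(2008)Q(2007) = 21×20 + 22×25 = 420 + 550 = 970
ΣP(2007)Q(2007) = 24×20 + 24×25 = 480 + 600 = 1080
link = 970/1080 = 0.898148
Link 2008→2009:
ΣP(2009)Q(2008) = 23×17 + 24×25 = 391 + 600 = 991
ΣP(2008)Q(2008) = 21×17 + 22×25 = 357 + 550 = 907
link = 991/907 = 1.092613
Chained index = 100 × 0.898148 × 1.092613 = 98.1328

98.13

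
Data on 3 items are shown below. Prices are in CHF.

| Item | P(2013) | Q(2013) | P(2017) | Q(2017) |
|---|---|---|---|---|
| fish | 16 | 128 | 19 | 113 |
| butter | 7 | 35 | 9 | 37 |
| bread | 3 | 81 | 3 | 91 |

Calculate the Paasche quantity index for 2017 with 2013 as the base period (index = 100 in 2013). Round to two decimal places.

Paasche quantity index uses current-period prices as weights.
ΣP(2017)·Q(2017) = 19×113 + 9×37 + 3×91 = 2147 + 333 + 273 = 2753
ΣP(2017)·Q(2013) = 19×128 + 9×35 + 3×81 = 2432 + 315 + 243 = 2990
Index = 2753 / 2990 × 100 = 92.0736

92.07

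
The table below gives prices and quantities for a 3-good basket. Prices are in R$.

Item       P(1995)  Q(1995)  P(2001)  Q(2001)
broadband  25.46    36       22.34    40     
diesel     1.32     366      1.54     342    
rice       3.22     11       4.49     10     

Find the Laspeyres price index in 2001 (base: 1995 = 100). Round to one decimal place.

Laspeyres price index uses base-period quantities as weights.
ΣP(2001)·Q(1995) = 22.34×36 + 1.54×366 + 4.49×11 = 804.24 + 563.64 + 49.39 = 1417.27
ΣP(1995)·Q(1995) = 25.46×36 + 1.32×366 + 3.22×11 = 916.56 + 483.12 + 35.42 = 1435.1
Index = 1417.27 / 1435.1 × 100 = 98.7576

98.8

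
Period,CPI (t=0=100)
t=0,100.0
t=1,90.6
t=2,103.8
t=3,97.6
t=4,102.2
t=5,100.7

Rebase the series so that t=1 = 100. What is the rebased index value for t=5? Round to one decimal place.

111.1

Rebased(t=5) = 100.7 / 90.6 × 100 = 111.1479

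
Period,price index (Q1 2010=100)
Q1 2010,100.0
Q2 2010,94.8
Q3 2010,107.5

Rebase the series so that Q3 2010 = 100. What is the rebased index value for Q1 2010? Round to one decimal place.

93.0

Rebased(Q1 2010) = 100.0 / 107.5 × 100 = 93.0233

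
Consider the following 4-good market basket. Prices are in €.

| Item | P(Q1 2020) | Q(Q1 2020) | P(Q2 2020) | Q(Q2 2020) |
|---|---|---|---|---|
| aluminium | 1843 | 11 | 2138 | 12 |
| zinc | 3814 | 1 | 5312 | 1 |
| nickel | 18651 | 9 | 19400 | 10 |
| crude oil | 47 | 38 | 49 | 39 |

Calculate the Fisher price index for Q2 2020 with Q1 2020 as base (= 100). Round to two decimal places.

105.93

Laspeyres component (base-period weights):
ΣP(Q2 2020)Q(Q1 2020) = 2138×11 + 5312×1 + 19400×9 + 49×38 = 23518 + 5312 + 174600 + 1862 = 205292
ΣP(Q1 2020)Q(Q1 2020) = 1843×11 + 3814×1 + 18651×9 + 47×38 = 20273 + 3814 + 167859 + 1786 = 193732
L = 205292 / 193732 × 100 = 105.9670
Paasche component (current-period weights):
ΣP(Q2 2020)Q(Q2 2020) = 2138×12 + 5312×1 + 19400×10 + 49×39 = 25656 + 5312 + 194000 + 1911 = 226879
ΣP(Q1 2020)Q(Q2 2020) = 1843×12 + 3814×1 + 18651×10 + 47×39 = 22116 + 3814 + 186510 + 1833 = 214273
P = 226879 / 214273 × 100 = 105.8831
Fisher = √(L × P) = √(105.9670 × 105.8831) = 105.9251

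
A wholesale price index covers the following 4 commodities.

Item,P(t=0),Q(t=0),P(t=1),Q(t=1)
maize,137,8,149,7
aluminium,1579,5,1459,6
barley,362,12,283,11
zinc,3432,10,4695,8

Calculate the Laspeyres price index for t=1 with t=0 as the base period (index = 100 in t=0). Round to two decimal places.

123.46

Laspeyres price index uses base-period quantities as weights.
ΣP(t=1)·Q(t=0) = 149×8 + 1459×5 + 283×12 + 4695×10 = 1192 + 7295 + 3396 + 46950 = 58833
ΣP(t=0)·Q(t=0) = 137×8 + 1579×5 + 362×12 + 3432×10 = 1096 + 7895 + 4344 + 34320 = 47655
Index = 58833 / 47655 × 100 = 123.4561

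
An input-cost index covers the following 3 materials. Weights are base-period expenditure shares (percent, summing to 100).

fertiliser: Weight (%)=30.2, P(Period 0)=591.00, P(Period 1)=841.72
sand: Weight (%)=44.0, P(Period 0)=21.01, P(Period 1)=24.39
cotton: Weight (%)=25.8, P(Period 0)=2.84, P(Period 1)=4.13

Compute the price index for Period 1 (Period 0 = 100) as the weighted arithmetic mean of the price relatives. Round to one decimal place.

fertiliser: 30.2 × (841.72/591.00) = 30.2 × 1.424230 = 43.0117
sand: 44.0 × (24.39/21.01) = 44.0 × 1.160876 = 51.0785
cotton: 25.8 × (4.13/2.84) = 25.8 × 1.454225 = 37.5190
Index = Σ wᵢ·(p₁ᵢ/p₀ᵢ) = 43.0117 + 51.0785 + 37.5190 = 131.6093

131.6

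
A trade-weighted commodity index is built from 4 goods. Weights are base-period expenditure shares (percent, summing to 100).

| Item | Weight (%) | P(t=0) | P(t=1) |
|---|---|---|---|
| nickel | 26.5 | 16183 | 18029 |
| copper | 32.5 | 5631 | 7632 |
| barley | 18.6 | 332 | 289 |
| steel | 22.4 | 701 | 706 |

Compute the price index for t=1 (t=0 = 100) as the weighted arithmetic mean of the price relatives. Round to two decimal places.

112.32

nickel: 26.5 × (18029/16183) = 26.5 × 1.114070 = 29.5229
copper: 32.5 × (7632/5631) = 32.5 × 1.355354 = 44.0490
barley: 18.6 × (289/332) = 18.6 × 0.870482 = 16.1910
steel: 22.4 × (706/701) = 22.4 × 1.007133 = 22.5598
Index = Σ wᵢ·(p₁ᵢ/p₀ᵢ) = 29.5229 + 44.0490 + 16.1910 + 22.5598 = 112.3226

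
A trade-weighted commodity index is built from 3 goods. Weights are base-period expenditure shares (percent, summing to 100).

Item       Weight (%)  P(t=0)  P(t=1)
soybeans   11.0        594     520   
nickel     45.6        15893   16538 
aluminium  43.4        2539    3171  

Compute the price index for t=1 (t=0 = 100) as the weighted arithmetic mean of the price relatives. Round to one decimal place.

111.3

soybeans: 11.0 × (520/594) = 11.0 × 0.875421 = 9.6296
nickel: 45.6 × (16538/15893) = 45.6 × 1.040584 = 47.4506
aluminium: 43.4 × (3171/2539) = 43.4 × 1.248917 = 54.2030
Index = Σ wᵢ·(p₁ᵢ/p₀ᵢ) = 9.6296 + 47.4506 + 54.2030 = 111.2832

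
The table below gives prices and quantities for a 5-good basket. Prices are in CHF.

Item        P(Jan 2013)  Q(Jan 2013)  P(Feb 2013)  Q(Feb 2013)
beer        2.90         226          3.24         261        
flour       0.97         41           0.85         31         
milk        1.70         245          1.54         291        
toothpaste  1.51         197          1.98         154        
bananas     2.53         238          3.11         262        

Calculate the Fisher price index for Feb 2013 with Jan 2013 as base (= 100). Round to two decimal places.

Laspeyres component (base-period weights):
ΣP(Feb 2013)Q(Jan 2013) = 3.24×226 + 0.85×41 + 1.54×245 + 1.98×197 + 3.11×238 = 732.24 + 34.85 + 377.3 + 390.06 + 740.18 = 2274.63
ΣP(Jan 2013)Q(Jan 2013) = 2.90×226 + 0.97×41 + 1.70×245 + 1.51×197 + 2.53×238 = 655.4 + 39.77 + 416.5 + 297.47 + 602.14 = 2011.28
L = 2274.63 / 2011.28 × 100 = 113.0937
Paasche component (current-period weights):
ΣP(Feb 2013)Q(Feb 2013) = 3.24×261 + 0.85×31 + 1.54×291 + 1.98×154 + 3.11×262 = 845.64 + 26.35 + 448.14 + 304.92 + 814.82 = 2439.87
ΣP(Jan 2013)Q(Feb 2013) = 2.90×261 + 0.97×31 + 1.70×291 + 1.51×154 + 2.53×262 = 756.9 + 30.07 + 494.7 + 232.54 + 662.86 = 2177.07
P = 2439.87 / 2177.07 × 100 = 112.0713
Fisher = √(L × P) = √(113.0937 × 112.0713) = 112.5813

112.58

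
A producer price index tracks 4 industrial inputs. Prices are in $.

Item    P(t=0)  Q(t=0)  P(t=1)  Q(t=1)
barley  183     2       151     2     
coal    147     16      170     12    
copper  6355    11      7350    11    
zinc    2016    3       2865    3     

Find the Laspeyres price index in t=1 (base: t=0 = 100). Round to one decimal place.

117.5

Laspeyres price index uses base-period quantities as weights.
ΣP(t=1)·Q(t=0) = 151×2 + 170×16 + 7350×11 + 2865×3 = 302 + 2720 + 80850 + 8595 = 92467
ΣP(t=0)·Q(t=0) = 183×2 + 147×16 + 6355×11 + 2016×3 = 366 + 2352 + 69905 + 6048 = 78671
Index = 92467 / 78671 × 100 = 117.5363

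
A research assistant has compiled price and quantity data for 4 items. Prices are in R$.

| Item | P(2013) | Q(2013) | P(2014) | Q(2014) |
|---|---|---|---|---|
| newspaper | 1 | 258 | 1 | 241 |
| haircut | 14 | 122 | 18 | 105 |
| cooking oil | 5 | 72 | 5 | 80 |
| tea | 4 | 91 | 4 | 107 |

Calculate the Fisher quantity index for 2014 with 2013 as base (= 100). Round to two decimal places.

Laspeyres component (base-period weights):
ΣP(2013)Q(2014) = 1×241 + 14×105 + 5×80 + 4×107 = 241 + 1470 + 400 + 428 = 2539
ΣP(2013)Q(2013) = 1×258 + 14×122 + 5×72 + 4×91 = 258 + 1708 + 360 + 364 = 2690
L = 2539 / 2690 × 100 = 94.3866
Paasche component (current-period weights):
ΣP(2014)Q(2014) = 1×241 + 18×105 + 5×80 + 4×107 = 241 + 1890 + 400 + 428 = 2959
ΣP(2014)Q(2013) = 1×258 + 18×122 + 5×72 + 4×91 = 258 + 2196 + 360 + 364 = 3178
P = 2959 / 3178 × 100 = 93.1089
Fisher = √(L × P) = √(94.3866 × 93.1089) = 93.7456

93.75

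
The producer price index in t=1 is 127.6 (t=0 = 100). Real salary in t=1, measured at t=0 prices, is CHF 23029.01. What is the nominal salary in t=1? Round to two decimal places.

Nominal = Real × (Index/100) = 23029.01 × (127.6/100)
        = 23029.01 × 1.276 = 29385.0168

29385.02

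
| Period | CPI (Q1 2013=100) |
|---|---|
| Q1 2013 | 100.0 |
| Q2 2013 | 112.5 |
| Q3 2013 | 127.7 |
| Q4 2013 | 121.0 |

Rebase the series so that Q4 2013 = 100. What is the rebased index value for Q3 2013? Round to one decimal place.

105.5

Rebased(Q3 2013) = 127.7 / 121.0 × 100 = 105.5372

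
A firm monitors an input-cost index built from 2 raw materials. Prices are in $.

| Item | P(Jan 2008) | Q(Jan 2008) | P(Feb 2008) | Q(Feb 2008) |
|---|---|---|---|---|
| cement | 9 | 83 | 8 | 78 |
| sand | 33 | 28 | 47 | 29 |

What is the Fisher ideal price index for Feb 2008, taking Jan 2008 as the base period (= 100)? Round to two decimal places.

Laspeyres component (base-period weights):
ΣP(Feb 2008)Q(Jan 2008) = 8×83 + 47×28 = 664 + 1316 = 1980
ΣP(Jan 2008)Q(Jan 2008) = 9×83 + 33×28 = 747 + 924 = 1671
L = 1980 / 1671 × 100 = 118.4919
Paasche component (current-period weights):
ΣP(Feb 2008)Q(Feb 2008) = 8×78 + 47×29 = 624 + 1363 = 1987
ΣP(Jan 2008)Q(Feb 2008) = 9×78 + 33×29 = 702 + 957 = 1659
P = 1987 / 1659 × 100 = 119.7709
Fisher = √(L × P) = √(118.4919 × 119.7709) = 119.1297

119.13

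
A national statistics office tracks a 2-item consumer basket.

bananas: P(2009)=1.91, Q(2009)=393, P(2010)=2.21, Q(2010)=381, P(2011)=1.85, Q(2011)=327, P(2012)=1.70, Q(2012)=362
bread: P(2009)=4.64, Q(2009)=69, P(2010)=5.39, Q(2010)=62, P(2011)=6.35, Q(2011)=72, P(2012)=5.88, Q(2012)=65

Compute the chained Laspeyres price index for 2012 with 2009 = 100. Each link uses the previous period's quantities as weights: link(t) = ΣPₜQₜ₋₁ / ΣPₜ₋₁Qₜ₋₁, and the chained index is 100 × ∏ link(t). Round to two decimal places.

Link 2009→2010:
ΣP(2010)Q(2009) = 2.21×393 + 5.39×69 = 868.53 + 371.91 = 1240.44
ΣP(2009)Q(2009) = 1.91×393 + 4.64×69 = 750.63 + 320.16 = 1070.79
link = 1240.44/1070.79 = 1.158434
Link 2010→2011:
ΣP(2011)Q(2010) = 1.85×381 + 6.35×62 = 704.85 + 393.7 = 1098.55
ΣP(2010)Q(2010) = 2.21×381 + 5.39×62 = 842.01 + 334.18 = 1176.19
link = 1098.55/1176.19 = 0.933990
Link 2011→2012:
ΣP(2012)Q(2011) = 1.70×327 + 5.88×72 = 555.9 + 423.36 = 979.26
ΣP(2011)Q(2011) = 1.85×327 + 6.35×72 = 604.95 + 457.2 = 1062.15
link = 979.26/1062.15 = 0.921960
Chained index = 100 × 1.158434 × 0.933990 × 0.921960 = 99.7530

99.75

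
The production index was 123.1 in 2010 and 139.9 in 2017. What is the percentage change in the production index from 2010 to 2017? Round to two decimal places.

Change = (139.9 − 123.1) / 123.1 × 100
       = 16.8 / 123.1 × 100 = 13.6474%

13.65%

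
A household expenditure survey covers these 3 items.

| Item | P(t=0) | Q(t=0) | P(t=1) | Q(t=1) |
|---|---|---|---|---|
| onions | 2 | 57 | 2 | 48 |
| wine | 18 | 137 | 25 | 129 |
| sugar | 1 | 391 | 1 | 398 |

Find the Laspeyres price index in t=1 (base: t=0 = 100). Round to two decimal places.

132.28

Laspeyres price index uses base-period quantities as weights.
ΣP(t=1)·Q(t=0) = 2×57 + 25×137 + 1×391 = 114 + 3425 + 391 = 3930
ΣP(t=0)·Q(t=0) = 2×57 + 18×137 + 1×391 = 114 + 2466 + 391 = 2971
Index = 3930 / 2971 × 100 = 132.2787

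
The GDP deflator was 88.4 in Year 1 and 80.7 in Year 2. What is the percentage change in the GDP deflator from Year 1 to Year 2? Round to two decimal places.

-8.71%

Change = (80.7 − 88.4) / 88.4 × 100
       = -7.7 / 88.4 × 100 = -8.7104%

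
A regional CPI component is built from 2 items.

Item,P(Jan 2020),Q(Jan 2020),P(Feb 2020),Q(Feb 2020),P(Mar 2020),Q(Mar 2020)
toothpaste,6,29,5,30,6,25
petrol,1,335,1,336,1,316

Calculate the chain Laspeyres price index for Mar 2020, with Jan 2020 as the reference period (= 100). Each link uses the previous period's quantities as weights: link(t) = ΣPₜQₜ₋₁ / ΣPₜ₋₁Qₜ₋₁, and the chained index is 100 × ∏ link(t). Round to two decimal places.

100.12

Link Jan 2020→Feb 2020:
ΣP(Feb 2020)Q(Jan 2020) = 5×29 + 1×335 = 145 + 335 = 480
ΣP(Jan 2020)Q(Jan 2020) = 6×29 + 1×335 = 174 + 335 = 509
link = 480/509 = 0.943026
Link Feb 2020→Mar 2020:
ΣP(Mar 2020)Q(Feb 2020) = 6×30 + 1×336 = 180 + 336 = 516
ΣP(Feb 2020)Q(Feb 2020) = 5×30 + 1×336 = 150 + 336 = 486
link = 516/486 = 1.061728
Chained index = 100 × 0.943026 × 1.061728 = 100.1237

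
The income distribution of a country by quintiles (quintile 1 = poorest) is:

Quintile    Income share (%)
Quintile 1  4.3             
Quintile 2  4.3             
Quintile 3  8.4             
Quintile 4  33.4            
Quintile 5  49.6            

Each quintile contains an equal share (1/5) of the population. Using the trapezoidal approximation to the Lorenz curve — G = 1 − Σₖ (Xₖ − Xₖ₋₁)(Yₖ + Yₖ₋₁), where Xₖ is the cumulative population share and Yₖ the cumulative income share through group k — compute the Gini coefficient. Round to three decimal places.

0.479

Cumulative income shares Yₖ: 0.0430, 0.0860, 0.1700, 0.5040, 1.0000
Σ (Xₖ−Xₖ₋₁)(Yₖ+Yₖ₋₁) = (1/5)(0.0430+0.0000) + (1/5)(0.0860+0.0430) + (1/5)(0.1700+0.0860) + (1/5)(0.5040+0.1700) + (1/5)(1.0000+0.5040)
  = 0.0086 + 0.0258 + 0.0512 + 0.1348 + 0.3008 = 0.5212
G = 1 − 0.5212 = 0.4788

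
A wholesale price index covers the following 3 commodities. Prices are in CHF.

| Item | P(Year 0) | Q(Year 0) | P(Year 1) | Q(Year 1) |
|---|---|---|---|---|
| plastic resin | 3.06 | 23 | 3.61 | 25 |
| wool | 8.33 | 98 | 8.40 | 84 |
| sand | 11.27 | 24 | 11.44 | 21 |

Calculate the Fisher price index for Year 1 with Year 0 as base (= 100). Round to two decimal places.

Laspeyres component (base-period weights):
ΣP(Year 1)Q(Year 0) = 3.61×23 + 8.40×98 + 11.44×24 = 83.03 + 823.2 + 274.56 = 1180.79
ΣP(Year 0)Q(Year 0) = 3.06×23 + 8.33×98 + 11.27×24 = 70.38 + 816.34 + 270.48 = 1157.2
L = 1180.79 / 1157.2 × 100 = 102.0385
Paasche component (current-period weights):
ΣP(Year 1)Q(Year 1) = 3.61×25 + 8.40×84 + 11.44×21 = 90.25 + 705.6 + 240.24 = 1036.09
ΣP(Year 0)Q(Year 1) = 3.06×25 + 8.33×84 + 11.27×21 = 76.5 + 699.72 + 236.67 = 1012.89
P = 1036.09 / 1012.89 × 100 = 102.2905
Fisher = √(L × P) = √(102.0385 × 102.2905) = 102.1644

102.16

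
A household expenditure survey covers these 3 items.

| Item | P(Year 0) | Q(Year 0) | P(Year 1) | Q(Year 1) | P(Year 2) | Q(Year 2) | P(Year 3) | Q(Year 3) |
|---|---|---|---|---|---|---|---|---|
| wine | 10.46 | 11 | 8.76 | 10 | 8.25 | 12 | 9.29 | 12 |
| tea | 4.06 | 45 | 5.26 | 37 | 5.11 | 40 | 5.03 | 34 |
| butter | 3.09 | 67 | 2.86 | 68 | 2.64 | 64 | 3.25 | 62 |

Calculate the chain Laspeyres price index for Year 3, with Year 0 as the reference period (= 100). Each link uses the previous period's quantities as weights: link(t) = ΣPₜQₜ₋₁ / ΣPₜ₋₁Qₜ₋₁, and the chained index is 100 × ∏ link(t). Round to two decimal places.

Link Year 0→Year 1:
ΣP(Year 1)Q(Year 0) = 8.76×11 + 5.26×45 + 2.86×67 = 96.36 + 236.7 + 191.62 = 524.68
ΣP(Year 0)Q(Year 0) = 10.46×11 + 4.06×45 + 3.09×67 = 115.06 + 182.7 + 207.03 = 504.79
link = 524.68/504.79 = 1.039403
Link Year 1→Year 2:
ΣP(Year 2)Q(Year 1) = 8.25×10 + 5.11×37 + 2.64×68 = 82.5 + 189.07 + 179.52 = 451.09
ΣP(Year 1)Q(Year 1) = 8.76×10 + 5.26×37 + 2.86×68 = 87.6 + 194.62 + 194.48 = 476.7
link = 451.09/476.7 = 0.946276
Link Year 2→Year 3:
ΣP(Year 3)Q(Year 2) = 9.29×12 + 5.03×40 + 3.25×64 = 111.48 + 201.2 + 208 = 520.68
ΣP(Year 2)Q(Year 2) = 8.25×12 + 5.11×40 + 2.64×64 = 99 + 204.4 + 168.96 = 472.36
link = 520.68/472.36 = 1.102295
Chained index = 100 × 1.039403 × 0.946276 × 1.102295 = 108.4176

108.42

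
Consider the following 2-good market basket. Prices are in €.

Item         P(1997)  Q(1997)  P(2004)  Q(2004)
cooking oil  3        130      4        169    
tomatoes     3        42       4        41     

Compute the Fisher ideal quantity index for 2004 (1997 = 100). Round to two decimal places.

122.09

Laspeyres component (base-period weights):
ΣP(1997)Q(2004) = 3×169 + 3×41 = 507 + 123 = 630
ΣP(1997)Q(1997) = 3×130 + 3×42 = 390 + 126 = 516
L = 630 / 516 × 100 = 122.0930
Paasche component (current-period weights):
ΣP(2004)Q(2004) = 4×169 + 4×41 = 676 + 164 = 840
ΣP(2004)Q(1997) = 4×130 + 4×42 = 520 + 168 = 688
P = 840 / 688 × 100 = 122.0930
Fisher = √(L × P) = √(122.0930 × 122.0930) = 122.0930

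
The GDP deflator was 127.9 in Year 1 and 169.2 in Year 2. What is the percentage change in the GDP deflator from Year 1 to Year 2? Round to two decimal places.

32.29%

Change = (169.2 − 127.9) / 127.9 × 100
       = 41.3 / 127.9 × 100 = 32.2909%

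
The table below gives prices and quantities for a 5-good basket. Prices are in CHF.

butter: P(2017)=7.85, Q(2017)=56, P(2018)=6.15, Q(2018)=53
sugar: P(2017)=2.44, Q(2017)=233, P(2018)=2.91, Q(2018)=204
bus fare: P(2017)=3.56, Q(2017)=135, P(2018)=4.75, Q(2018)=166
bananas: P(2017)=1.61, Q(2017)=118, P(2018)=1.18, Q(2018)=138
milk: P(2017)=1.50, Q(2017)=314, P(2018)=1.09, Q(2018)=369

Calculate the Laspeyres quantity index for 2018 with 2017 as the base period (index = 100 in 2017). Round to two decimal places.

Laspeyres quantity index uses base-period prices as weights.
ΣP(2017)·Q(2018) = 7.85×53 + 2.44×204 + 3.56×166 + 1.61×138 + 1.50×369 = 416.05 + 497.76 + 590.96 + 222.18 + 553.5 = 2280.45
ΣP(2017)·Q(2017) = 7.85×56 + 2.44×233 + 3.56×135 + 1.61×118 + 1.50×314 = 439.6 + 568.52 + 480.6 + 189.98 + 471 = 2149.7
Index = 2280.45 / 2149.7 × 100 = 106.0822

106.08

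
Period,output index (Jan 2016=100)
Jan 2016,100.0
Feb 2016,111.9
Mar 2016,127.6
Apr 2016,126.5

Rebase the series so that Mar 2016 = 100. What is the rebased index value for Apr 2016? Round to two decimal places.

Rebased(Apr 2016) = 126.5 / 127.6 × 100 = 99.1379

99.14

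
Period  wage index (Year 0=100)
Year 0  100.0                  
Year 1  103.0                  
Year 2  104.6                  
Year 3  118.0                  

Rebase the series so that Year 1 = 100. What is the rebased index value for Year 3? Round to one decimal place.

114.6

Rebased(Year 3) = 118.0 / 103.0 × 100 = 114.5631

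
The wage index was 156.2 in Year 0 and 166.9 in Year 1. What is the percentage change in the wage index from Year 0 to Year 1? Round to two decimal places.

Change = (166.9 − 156.2) / 156.2 × 100
       = 10.7 / 156.2 × 100 = 6.8502%

6.85%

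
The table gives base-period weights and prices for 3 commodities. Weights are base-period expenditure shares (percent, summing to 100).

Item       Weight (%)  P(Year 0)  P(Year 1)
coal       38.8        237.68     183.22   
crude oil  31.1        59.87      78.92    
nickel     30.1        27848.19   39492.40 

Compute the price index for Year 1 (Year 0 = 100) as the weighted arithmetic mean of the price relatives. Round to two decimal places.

coal: 38.8 × (183.22/237.68) = 38.8 × 0.770868 = 29.9097
crude oil: 31.1 × (78.92/59.87) = 31.1 × 1.318189 = 40.9957
nickel: 30.1 × (39492.40/27848.19) = 30.1 × 1.418132 = 42.6858
Index = Σ wᵢ·(p₁ᵢ/p₀ᵢ) = 29.9097 + 40.9957 + 42.6858 = 113.5911

113.59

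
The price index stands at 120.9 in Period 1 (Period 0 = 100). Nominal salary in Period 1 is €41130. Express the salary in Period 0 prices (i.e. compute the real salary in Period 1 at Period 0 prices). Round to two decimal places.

34019.85

Real = Nominal ÷ (Index/100) = 41130 ÷ (120.9/100)
     = 41130 ÷ 1.209 = 34019.8511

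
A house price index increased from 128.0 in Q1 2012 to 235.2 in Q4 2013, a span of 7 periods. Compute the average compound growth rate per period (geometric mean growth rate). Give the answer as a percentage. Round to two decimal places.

9.08%

Growth factor = (235.2/128.0)^(1/7) = (1.837500)^(1/7) = 1.090804
Growth rate = 1.090804 − 1 = 0.090804 = 9.0804%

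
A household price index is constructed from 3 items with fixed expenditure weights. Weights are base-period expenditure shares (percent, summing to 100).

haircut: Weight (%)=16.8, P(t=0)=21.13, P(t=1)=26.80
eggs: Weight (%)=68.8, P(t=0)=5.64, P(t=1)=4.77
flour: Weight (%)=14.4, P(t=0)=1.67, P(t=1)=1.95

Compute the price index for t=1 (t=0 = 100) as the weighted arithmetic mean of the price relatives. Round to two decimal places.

96.31

haircut: 16.8 × (26.80/21.13) = 16.8 × 1.268339 = 21.3081
eggs: 68.8 × (4.77/5.64) = 68.8 × 0.845745 = 58.1872
flour: 14.4 × (1.95/1.67) = 14.4 × 1.167665 = 16.8144
Index = Σ wᵢ·(p₁ᵢ/p₀ᵢ) = 21.3081 + 58.1872 + 16.8144 = 96.3097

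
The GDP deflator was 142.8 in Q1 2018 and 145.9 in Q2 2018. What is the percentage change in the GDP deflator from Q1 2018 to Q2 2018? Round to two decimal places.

Change = (145.9 − 142.8) / 142.8 × 100
       = 3.1 / 142.8 × 100 = 2.1709%

2.17%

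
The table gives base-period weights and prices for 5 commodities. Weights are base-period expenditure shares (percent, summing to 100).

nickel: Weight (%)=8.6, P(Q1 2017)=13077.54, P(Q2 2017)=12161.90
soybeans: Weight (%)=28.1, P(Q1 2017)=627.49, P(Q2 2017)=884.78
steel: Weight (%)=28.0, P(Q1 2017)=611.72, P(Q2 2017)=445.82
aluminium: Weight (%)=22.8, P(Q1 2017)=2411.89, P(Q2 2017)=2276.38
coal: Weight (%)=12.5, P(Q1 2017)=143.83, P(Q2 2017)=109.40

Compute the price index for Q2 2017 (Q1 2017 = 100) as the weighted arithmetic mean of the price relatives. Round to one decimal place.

nickel: 8.6 × (12161.90/13077.54) = 8.6 × 0.929984 = 7.9979
soybeans: 28.1 × (884.78/627.49) = 28.1 × 1.410030 = 39.6219
steel: 28.0 × (445.82/611.72) = 28.0 × 0.728797 = 20.4063
aluminium: 22.8 × (2276.38/2411.89) = 22.8 × 0.943816 = 21.5190
coal: 12.5 × (109.40/143.83) = 12.5 × 0.760620 = 9.5078
Index = Σ wᵢ·(p₁ᵢ/p₀ᵢ) = 7.9979 + 39.6219 + 20.4063 + 21.5190 + 9.5078 = 99.0528

99.1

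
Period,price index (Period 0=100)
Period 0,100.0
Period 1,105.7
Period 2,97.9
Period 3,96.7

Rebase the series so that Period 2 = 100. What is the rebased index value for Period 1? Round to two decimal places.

Rebased(Period 1) = 105.7 / 97.9 × 100 = 107.9673

107.97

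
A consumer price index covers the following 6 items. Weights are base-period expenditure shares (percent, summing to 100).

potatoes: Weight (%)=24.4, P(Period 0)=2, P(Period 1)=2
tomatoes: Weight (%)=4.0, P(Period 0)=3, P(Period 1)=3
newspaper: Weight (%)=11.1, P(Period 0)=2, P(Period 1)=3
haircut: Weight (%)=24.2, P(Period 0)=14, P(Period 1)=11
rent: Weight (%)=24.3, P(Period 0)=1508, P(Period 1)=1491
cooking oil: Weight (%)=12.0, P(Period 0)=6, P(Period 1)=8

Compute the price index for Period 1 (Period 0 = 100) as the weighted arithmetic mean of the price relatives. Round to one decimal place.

104.1

potatoes: 24.4 × (2/2) = 24.4 × 1.000000 = 24.4000
tomatoes: 4.0 × (3/3) = 4.0 × 1.000000 = 4.0000
newspaper: 11.1 × (3/2) = 11.1 × 1.500000 = 16.6500
haircut: 24.2 × (11/14) = 24.2 × 0.785714 = 19.0143
rent: 24.3 × (1491/1508) = 24.3 × 0.988727 = 24.0261
cooking oil: 12.0 × (8/6) = 12.0 × 1.333333 = 16.0000
Index = Σ wᵢ·(p₁ᵢ/p₀ᵢ) = 24.4000 + 4.0000 + 16.6500 + 19.0143 + 24.0261 + 16.0000 = 104.0903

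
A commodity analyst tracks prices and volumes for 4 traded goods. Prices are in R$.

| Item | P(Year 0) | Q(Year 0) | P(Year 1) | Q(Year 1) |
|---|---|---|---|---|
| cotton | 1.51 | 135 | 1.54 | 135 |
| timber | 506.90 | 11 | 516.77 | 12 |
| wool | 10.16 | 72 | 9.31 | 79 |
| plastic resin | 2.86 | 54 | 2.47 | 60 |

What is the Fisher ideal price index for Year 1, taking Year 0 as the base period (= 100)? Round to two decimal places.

100.45

Laspeyres component (base-period weights):
ΣP(Year 1)Q(Year 0) = 1.54×135 + 516.77×11 + 9.31×72 + 2.47×54 = 207.9 + 5684.47 + 670.32 + 133.38 = 6696.07
ΣP(Year 0)Q(Year 0) = 1.51×135 + 506.90×11 + 10.16×72 + 2.86×54 = 203.85 + 5575.9 + 731.52 + 154.44 = 6665.71
L = 6696.07 / 6665.71 × 100 = 100.4555
Paasche component (current-period weights):
ΣP(Year 1)Q(Year 1) = 1.54×135 + 516.77×12 + 9.31×79 + 2.47×60 = 207.9 + 6201.24 + 735.49 + 148.2 = 7292.83
ΣP(Year 0)Q(Year 1) = 1.51×135 + 506.90×12 + 10.16×79 + 2.86×60 = 203.85 + 6082.8 + 802.64 + 171.6 = 7260.89
P = 7292.83 / 7260.89 × 100 = 100.4399
Fisher = √(L × P) = √(100.4555 × 100.4399) = 100.4477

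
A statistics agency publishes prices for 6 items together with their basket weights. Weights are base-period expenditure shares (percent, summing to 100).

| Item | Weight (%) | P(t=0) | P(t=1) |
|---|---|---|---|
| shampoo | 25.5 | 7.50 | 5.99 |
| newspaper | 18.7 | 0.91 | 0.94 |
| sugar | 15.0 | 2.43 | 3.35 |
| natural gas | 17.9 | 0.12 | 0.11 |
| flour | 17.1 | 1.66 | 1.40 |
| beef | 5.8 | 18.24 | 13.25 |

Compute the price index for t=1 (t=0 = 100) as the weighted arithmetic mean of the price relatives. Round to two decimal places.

shampoo: 25.5 × (5.99/7.50) = 25.5 × 0.798667 = 20.3660
newspaper: 18.7 × (0.94/0.91) = 18.7 × 1.032967 = 19.3165
sugar: 15.0 × (3.35/2.43) = 15.0 × 1.378601 = 20.6790
natural gas: 17.9 × (0.11/0.12) = 17.9 × 0.916667 = 16.4083
flour: 17.1 × (1.40/1.66) = 17.1 × 0.843373 = 14.4217
beef: 5.8 × (13.25/18.24) = 5.8 × 0.726425 = 4.2133
Index = Σ wᵢ·(p₁ᵢ/p₀ᵢ) = 20.3660 + 19.3165 + 20.6790 + 16.4083 + 14.4217 + 4.2133 = 95.4048

95.40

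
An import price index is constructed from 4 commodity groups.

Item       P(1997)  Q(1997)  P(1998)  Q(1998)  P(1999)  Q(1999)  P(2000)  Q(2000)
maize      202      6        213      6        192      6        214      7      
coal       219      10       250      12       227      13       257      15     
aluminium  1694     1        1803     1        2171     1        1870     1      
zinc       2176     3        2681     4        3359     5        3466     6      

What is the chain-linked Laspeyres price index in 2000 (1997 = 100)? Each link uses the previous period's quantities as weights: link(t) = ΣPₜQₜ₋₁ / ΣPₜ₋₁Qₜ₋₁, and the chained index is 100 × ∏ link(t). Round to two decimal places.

Link 1997→1998:
ΣP(1998)Q(1997) = 213×6 + 250×10 + 1803×1 + 2681×3 = 1278 + 2500 + 1803 + 8043 = 13624
ΣP(1997)Q(1997) = 202×6 + 219×10 + 1694×1 + 2176×3 = 1212 + 2190 + 1694 + 6528 = 11624
link = 13624/11624 = 1.172058
Link 1998→1999:
ΣP(1999)Q(1998) = 192×6 + 227×12 + 2171×1 + 3359×4 = 1152 + 2724 + 2171 + 13436 = 19483
ΣP(1998)Q(1998) = 213×6 + 250×12 + 1803×1 + 2681×4 = 1278 + 3000 + 1803 + 10724 = 16805
link = 19483/16805 = 1.159357
Link 1999→2000:
ΣP(2000)Q(1999) = 214×6 + 257×13 + 1870×1 + 3466×5 = 1284 + 3341 + 1870 + 17330 = 23825
ΣP(1999)Q(1999) = 192×6 + 227×13 + 2171×1 + 3359×5 = 1152 + 2951 + 2171 + 16795 = 23069
link = 23825/23069 = 1.032771
Chained index = 100 × 1.172058 × 1.159357 × 1.032771 = 140.3365

140.34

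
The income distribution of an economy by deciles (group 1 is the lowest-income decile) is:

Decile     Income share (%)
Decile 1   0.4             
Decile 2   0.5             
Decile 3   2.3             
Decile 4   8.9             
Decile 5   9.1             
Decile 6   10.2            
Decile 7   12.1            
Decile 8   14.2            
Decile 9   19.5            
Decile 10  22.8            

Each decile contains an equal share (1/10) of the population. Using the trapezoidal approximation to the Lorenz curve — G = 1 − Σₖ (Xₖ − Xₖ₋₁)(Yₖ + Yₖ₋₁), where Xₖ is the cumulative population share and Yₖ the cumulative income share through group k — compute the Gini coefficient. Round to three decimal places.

Cumulative income shares Yₖ: 0.0040, 0.0090, 0.0320, 0.1210, 0.2120, 0.3140, 0.4350, 0.5770, 0.7720, 1.0000
Σ (Xₖ−Xₖ₋₁)(Yₖ+Yₖ₋₁) = (1/10)(0.0040+0.0000) + (1/10)(0.0090+0.0040) + (1/10)(0.0320+0.0090) + (1/10)(0.1210+0.0320) + (1/10)(0.2120+0.1210) + (1/10)(0.3140+0.2120) + (1/10)(0.4350+0.3140) + (1/10)(0.5770+0.4350) + (1/10)(0.7720+0.5770) + (1/10)(1.0000+0.7720)
  = 0.0004 + 0.0013 + 0.0041 + 0.0153 + 0.0333 + 0.0526 + 0.0749 + 0.1012 + 0.1349 + 0.1772 = 0.5952
G = 1 − 0.5952 = 0.4048

0.405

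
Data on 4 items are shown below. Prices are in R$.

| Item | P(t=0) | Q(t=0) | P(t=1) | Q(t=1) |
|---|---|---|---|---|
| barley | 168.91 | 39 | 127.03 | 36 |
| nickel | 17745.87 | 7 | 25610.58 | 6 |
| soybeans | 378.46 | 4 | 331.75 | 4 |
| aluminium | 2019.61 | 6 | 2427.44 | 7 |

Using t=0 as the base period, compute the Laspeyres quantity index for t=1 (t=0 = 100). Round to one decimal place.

88.8

Laspeyres quantity index uses base-period prices as weights.
ΣP(t=0)·Q(t=1) = 168.91×36 + 17745.87×6 + 378.46×4 + 2019.61×7 = 6080.76 + 106475.22 + 1513.84 + 14137.27 = 128207.09
ΣP(t=0)·Q(t=0) = 168.91×39 + 17745.87×7 + 378.46×4 + 2019.61×6 = 6587.49 + 124221.09 + 1513.84 + 12117.66 = 144440.08
Index = 128207.09 / 144440.08 × 100 = 88.7614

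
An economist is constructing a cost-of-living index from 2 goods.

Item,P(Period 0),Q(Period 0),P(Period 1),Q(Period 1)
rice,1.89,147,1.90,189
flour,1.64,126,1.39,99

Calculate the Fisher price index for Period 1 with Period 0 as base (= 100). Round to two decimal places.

94.70

Laspeyres component (base-period weights):
ΣP(Period 1)Q(Period 0) = 1.90×147 + 1.39×126 = 279.3 + 175.14 = 454.44
ΣP(Period 0)Q(Period 0) = 1.89×147 + 1.64×126 = 277.83 + 206.64 = 484.47
L = 454.44 / 484.47 × 100 = 93.8015
Paasche component (current-period weights):
ΣP(Period 1)Q(Period 1) = 1.90×189 + 1.39×99 = 359.1 + 137.61 = 496.71
ΣP(Period 0)Q(Period 1) = 1.89×189 + 1.64×99 = 357.21 + 162.36 = 519.57
P = 496.71 / 519.57 × 100 = 95.6002
Fisher = √(L × P) = √(93.8015 × 95.6002) = 94.6966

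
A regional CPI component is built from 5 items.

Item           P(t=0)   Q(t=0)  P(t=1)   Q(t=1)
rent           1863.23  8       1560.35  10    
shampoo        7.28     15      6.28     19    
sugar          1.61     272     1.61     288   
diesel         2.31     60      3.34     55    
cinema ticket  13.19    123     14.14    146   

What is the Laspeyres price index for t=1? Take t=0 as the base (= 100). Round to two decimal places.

Laspeyres price index uses base-period quantities as weights.
ΣP(t=1)·Q(t=0) = 1560.35×8 + 6.28×15 + 1.61×272 + 3.34×60 + 14.14×123 = 12482.8 + 94.2 + 437.92 + 200.4 + 1739.22 = 14954.54
ΣP(t=0)·Q(t=0) = 1863.23×8 + 7.28×15 + 1.61×272 + 2.31×60 + 13.19×123 = 14905.84 + 109.2 + 437.92 + 138.6 + 1622.37 = 17213.93
Index = 14954.54 / 17213.93 × 100 = 86.8746

86.87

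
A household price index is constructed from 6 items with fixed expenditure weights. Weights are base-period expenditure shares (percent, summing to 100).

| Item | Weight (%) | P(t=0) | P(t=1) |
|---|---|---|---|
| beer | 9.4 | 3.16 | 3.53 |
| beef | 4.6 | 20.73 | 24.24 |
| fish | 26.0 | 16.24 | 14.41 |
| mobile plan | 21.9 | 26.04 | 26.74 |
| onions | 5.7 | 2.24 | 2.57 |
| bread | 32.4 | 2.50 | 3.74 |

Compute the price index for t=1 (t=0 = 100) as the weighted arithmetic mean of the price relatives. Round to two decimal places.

beer: 9.4 × (3.53/3.16) = 9.4 × 1.117089 = 10.5006
beef: 4.6 × (24.24/20.73) = 4.6 × 1.169320 = 5.3789
fish: 26.0 × (14.41/16.24) = 26.0 × 0.887315 = 23.0702
mobile plan: 21.9 × (26.74/26.04) = 21.9 × 1.026882 = 22.4887
onions: 5.7 × (2.57/2.24) = 5.7 × 1.147321 = 6.5397
bread: 32.4 × (3.74/2.50) = 32.4 × 1.496000 = 48.4704
Index = Σ wᵢ·(p₁ᵢ/p₀ᵢ) = 10.5006 + 5.3789 + 23.0702 + 22.4887 + 6.5397 + 48.4704 = 116.4485

116.45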